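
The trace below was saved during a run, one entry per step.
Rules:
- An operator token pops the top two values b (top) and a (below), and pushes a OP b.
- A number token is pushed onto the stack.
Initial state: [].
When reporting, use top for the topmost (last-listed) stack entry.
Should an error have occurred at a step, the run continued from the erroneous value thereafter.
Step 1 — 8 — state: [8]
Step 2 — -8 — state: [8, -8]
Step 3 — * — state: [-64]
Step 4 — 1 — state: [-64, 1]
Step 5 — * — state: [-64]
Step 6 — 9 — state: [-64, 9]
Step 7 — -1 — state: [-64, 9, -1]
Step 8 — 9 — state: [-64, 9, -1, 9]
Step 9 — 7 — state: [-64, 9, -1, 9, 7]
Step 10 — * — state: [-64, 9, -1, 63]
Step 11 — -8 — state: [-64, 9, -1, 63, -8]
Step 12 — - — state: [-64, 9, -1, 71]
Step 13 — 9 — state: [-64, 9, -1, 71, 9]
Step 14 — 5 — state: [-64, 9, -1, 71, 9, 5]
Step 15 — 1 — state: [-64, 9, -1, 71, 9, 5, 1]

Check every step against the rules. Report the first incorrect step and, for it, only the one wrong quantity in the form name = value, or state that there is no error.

step 1: push 8: top = 8 -> in agreement
step 2: push -8: top = -8 -> agrees with the trace
step 3: 8 * -8 = -64 -> checks out
step 4: push 1: top = 1 -> in agreement
step 5: -64 * 1 = -64 -> consistent with the trace
step 6: push 9: top = 9 -> no discrepancy
step 7: push -1: top = -1 -> consistent with the trace
step 8: push 9: top = 9 -> same as recorded
step 9: push 7: top = 7 -> agrees with the trace
step 10: 9 * 7 = 63 -> in agreement
step 11: push -8: top = -8 -> consistent with the trace
step 12: 63 - -8 = 71 -> checks out
step 13: push 9: top = 9 -> confirmed correct
step 14: push 5: top = 5 -> consistent with the trace
step 15: push 1: top = 1 -> matches
Every step is consistent.

no error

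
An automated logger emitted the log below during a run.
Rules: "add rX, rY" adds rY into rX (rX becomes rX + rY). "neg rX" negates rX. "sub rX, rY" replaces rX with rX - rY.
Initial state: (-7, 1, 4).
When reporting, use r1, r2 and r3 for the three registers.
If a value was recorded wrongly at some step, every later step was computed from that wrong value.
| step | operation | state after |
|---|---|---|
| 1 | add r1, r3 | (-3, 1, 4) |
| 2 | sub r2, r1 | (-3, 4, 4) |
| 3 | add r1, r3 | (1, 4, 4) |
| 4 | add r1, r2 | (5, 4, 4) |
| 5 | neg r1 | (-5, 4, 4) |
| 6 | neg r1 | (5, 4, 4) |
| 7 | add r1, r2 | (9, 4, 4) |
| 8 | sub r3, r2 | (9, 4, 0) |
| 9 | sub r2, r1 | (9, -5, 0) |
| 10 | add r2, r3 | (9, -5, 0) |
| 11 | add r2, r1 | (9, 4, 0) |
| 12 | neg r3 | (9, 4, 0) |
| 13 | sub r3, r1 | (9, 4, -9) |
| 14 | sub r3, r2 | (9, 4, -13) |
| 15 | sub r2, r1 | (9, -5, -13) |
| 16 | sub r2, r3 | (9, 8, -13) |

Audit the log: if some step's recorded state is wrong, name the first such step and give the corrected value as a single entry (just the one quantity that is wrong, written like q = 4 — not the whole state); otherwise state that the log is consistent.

no error

Recomputing the run from the initial state:
step 1: r1 = -3, r2 = 1, r3 = 4
step 2: r1 = -3, r2 = 4, r3 = 4
step 3: r1 = 1, r2 = 4, r3 = 4
step 4: r1 = 5, r2 = 4, r3 = 4
step 5: r1 = -5, r2 = 4, r3 = 4
step 6: r1 = 5, r2 = 4, r3 = 4
step 7: r1 = 9, r2 = 4, r3 = 4
step 8: r1 = 9, r2 = 4, r3 = 0
step 9: r1 = 9, r2 = -5, r3 = 0
step 10: r1 = 9, r2 = -5, r3 = 0
step 11: r1 = 9, r2 = 4, r3 = 0
step 12: r1 = 9, r2 = 4, r3 = 0
step 13: r1 = 9, r2 = 4, r3 = -9
step 14: r1 = 9, r2 = 4, r3 = -13
step 15: r1 = 9, r2 = -5, r3 = -13
step 16: r1 = 9, r2 = 8, r3 = -13
This matches the log at every step.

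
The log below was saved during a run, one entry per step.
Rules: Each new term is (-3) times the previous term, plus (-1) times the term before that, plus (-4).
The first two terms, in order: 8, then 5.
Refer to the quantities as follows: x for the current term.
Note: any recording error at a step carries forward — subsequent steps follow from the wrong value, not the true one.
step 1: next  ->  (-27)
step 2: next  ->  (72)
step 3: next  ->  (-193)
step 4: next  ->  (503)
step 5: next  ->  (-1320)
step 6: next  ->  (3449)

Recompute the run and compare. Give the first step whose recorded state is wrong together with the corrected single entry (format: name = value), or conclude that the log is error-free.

step 1: x = -3*(5) + (-1)*(8) + (-4) = -27 -> checks out
step 2: x = -3*(-27) + (-1)*(5) + (-4) = 72 -> confirmed correct
step 3: x = -3*(72) + (-1)*(-27) + (-4) = -193 -> in agreement
step 4: x = -3*(-193) + (-1)*(72) + (-4) = 503 -> in agreement
step 5: x = -3*(503) + (-1)*(-193) + (-4) = -1320 -> confirmed correct
step 6: x = -3*(-1320) + (-1)*(503) + (-4) = 3453 -> first mismatch against the log
Step 6 is the first one off; corrected, x = 3453.

step 6, x = 3453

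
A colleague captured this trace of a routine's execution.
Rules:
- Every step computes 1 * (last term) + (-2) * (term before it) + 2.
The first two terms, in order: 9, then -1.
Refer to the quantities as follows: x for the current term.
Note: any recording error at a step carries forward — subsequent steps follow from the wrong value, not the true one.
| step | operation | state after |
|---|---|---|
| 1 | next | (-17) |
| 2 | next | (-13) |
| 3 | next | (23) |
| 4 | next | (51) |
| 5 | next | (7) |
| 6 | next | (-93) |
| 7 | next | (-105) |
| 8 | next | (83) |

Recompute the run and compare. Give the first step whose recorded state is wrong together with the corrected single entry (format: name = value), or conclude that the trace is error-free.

step 1: x = 1*(-1) + (-2)*(9) + (2) = -17 -> matches
step 2: x = 1*(-17) + (-2)*(-1) + (2) = -13 -> same as recorded
step 3: x = 1*(-13) + (-2)*(-17) + (2) = 23 -> checks out
step 4: x = 1*(23) + (-2)*(-13) + (2) = 51 -> verified
step 5: x = 1*(51) + (-2)*(23) + (2) = 7 -> consistent with the trace
step 6: x = 1*(7) + (-2)*(51) + (2) = -93 -> confirmed correct
step 7: x = 1*(-93) + (-2)*(7) + (2) = -105 -> verified
step 8: x = 1*(-105) + (-2)*(-93) + (2) = 83 -> consistent with the trace
All entries verified; no error found.

no error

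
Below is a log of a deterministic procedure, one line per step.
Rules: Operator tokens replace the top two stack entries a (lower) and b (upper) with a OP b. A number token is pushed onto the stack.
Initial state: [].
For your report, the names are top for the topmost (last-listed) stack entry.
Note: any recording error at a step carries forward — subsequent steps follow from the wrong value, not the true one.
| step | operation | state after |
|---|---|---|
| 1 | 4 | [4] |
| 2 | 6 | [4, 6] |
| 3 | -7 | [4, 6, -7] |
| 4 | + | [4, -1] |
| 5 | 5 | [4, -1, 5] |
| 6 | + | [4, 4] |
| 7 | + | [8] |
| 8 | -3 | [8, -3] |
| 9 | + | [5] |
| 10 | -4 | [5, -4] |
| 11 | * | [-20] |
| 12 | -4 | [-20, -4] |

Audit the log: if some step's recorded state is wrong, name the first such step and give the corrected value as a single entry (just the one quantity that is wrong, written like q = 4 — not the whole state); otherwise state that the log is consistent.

1. push 4: top = 4 (same as recorded)
2. push 6: top = 6 (verified)
3. push -7: top = -7 (exactly as logged)
4. 6 + -7 = -1 (same as recorded)
5. push 5: top = 5 (no discrepancy)
6. -1 + 5 = 4 (matches)
7. 4 + 4 = 8 (consistent with the log)
8. push -3: top = -3 (same as recorded)
9. 8 + -3 = 5 (verified)
10. push -4: top = -4 (matches)
11. 5 * -4 = -20 (matches)
12. push -4: top = -4 (checks out)
The whole run recomputes cleanly — no discrepancies.

no error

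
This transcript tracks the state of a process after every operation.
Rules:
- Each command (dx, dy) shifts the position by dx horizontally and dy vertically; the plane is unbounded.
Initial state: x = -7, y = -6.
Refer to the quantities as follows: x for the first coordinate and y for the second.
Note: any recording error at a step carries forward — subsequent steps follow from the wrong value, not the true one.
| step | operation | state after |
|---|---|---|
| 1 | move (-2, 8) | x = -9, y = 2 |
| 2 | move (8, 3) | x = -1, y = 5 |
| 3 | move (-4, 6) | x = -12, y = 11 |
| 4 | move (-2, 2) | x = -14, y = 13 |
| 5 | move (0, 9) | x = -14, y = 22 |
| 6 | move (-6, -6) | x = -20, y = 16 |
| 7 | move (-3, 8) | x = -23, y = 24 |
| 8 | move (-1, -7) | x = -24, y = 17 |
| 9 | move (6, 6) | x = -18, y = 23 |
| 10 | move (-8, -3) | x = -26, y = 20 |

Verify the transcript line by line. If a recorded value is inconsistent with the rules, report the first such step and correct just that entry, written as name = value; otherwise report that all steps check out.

Recomputing the run from the initial state:
step 1: x = -9, y = 2
step 2: x = -1, y = 5
step 3: x = -5, y = 11
step 4: x = -7, y = 13
step 5: x = -7, y = 22
step 6: x = -13, y = 16
step 7: x = -16, y = 24
step 8: x = -17, y = 17
step 9: x = -11, y = 23
step 10: x = -19, y = 20
The first disagreement with the transcript is at step 3, where the value should be x = -5.

step 3, x = -5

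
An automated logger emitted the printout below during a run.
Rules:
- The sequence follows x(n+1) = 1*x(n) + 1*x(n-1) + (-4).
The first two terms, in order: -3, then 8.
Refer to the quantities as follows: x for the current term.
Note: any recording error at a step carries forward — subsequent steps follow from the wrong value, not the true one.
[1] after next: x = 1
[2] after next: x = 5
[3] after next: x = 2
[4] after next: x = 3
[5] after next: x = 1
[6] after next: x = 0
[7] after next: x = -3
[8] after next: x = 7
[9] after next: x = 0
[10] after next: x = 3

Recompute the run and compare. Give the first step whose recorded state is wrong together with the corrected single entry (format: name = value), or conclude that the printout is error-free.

step 8, x = -7

Recomputing the run from the initial state:
step 1: x = 1
step 2: x = 5
step 3: x = 2
step 4: x = 3
step 5: x = 1
step 6: x = 0
step 7: x = -3
step 8: x = -7
step 9: x = -14
step 10: x = -25
The first disagreement with the printout is at step 8, where the value should be x = -7.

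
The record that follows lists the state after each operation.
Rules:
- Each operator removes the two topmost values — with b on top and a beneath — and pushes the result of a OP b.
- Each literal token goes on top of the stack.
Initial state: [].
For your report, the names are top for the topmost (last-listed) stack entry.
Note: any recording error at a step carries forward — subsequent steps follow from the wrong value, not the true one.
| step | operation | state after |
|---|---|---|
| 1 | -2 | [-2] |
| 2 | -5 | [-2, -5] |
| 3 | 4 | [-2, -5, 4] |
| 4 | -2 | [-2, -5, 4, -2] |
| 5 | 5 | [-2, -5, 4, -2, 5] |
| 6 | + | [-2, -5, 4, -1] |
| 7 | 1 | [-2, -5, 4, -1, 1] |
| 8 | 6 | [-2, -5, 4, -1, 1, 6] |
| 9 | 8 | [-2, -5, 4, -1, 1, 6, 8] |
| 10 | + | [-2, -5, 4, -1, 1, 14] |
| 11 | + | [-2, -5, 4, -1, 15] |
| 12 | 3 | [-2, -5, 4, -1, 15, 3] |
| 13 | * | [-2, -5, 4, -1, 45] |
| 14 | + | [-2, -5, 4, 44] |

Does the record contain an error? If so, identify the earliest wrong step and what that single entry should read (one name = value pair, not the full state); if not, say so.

Recomputing the run from the initial state:
step 1: [-2]
step 2: [-2, -5]
step 3: [-2, -5, 4]
step 4: [-2, -5, 4, -2]
step 5: [-2, -5, 4, -2, 5]
step 6: [-2, -5, 4, 3]
step 7: [-2, -5, 4, 3, 1]
step 8: [-2, -5, 4, 3, 1, 6]
step 9: [-2, -5, 4, 3, 1, 6, 8]
step 10: [-2, -5, 4, 3, 1, 14]
step 11: [-2, -5, 4, 3, 15]
step 12: [-2, -5, 4, 3, 15, 3]
step 13: [-2, -5, 4, 3, 45]
step 14: [-2, -5, 4, 48]
The first disagreement with the record is at step 6, where the value should be top = 3.

step 6, top = 3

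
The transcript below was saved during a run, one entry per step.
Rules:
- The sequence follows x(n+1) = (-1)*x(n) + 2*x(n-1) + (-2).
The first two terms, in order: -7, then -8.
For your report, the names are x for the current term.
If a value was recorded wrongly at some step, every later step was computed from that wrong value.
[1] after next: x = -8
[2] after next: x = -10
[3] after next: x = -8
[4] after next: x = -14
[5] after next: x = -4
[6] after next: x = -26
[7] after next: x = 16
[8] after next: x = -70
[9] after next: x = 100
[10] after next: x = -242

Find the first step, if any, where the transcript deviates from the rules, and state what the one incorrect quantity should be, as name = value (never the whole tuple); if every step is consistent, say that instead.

no error

1. x = -1*(-8) + (2)*(-7) + (-2) = -8 (matches)
2. x = -1*(-8) + (2)*(-8) + (-2) = -10 (matches)
3. x = -1*(-10) + (2)*(-8) + (-2) = -8 (checks out)
4. x = -1*(-8) + (2)*(-10) + (-2) = -14 (verified)
5. x = -1*(-14) + (2)*(-8) + (-2) = -4 (checks out)
6. x = -1*(-4) + (2)*(-14) + (-2) = -26 (agrees with the transcript)
7. x = -1*(-26) + (2)*(-4) + (-2) = 16 (consistent with the transcript)
8. x = -1*(16) + (2)*(-26) + (-2) = -70 (same as recorded)
9. x = -1*(-70) + (2)*(16) + (-2) = 100 (matches)
10. x = -1*(100) + (2)*(-70) + (-2) = -242 (no discrepancy)
No step deviates from the rules.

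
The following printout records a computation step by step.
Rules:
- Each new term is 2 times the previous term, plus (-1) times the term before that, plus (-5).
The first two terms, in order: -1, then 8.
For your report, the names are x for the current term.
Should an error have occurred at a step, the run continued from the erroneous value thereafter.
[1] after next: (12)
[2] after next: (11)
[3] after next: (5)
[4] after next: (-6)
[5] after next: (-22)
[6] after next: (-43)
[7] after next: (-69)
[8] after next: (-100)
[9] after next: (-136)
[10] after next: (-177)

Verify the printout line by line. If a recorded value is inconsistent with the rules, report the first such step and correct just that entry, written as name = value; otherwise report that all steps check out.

no error

Step 1: x = 2*(8) + (-1)*(-1) + (-5) = 12 — matches.
Step 2: x = 2*(12) + (-1)*(8) + (-5) = 11 — no discrepancy.
Step 3: x = 2*(11) + (-1)*(12) + (-5) = 5 — checks out.
Step 4: x = 2*(5) + (-1)*(11) + (-5) = -6 — agrees with the printout.
Step 5: x = 2*(-6) + (-1)*(5) + (-5) = -22 — verified.
Step 6: x = 2*(-22) + (-1)*(-6) + (-5) = -43 — in agreement.
Step 7: x = 2*(-43) + (-1)*(-22) + (-5) = -69 — no discrepancy.
Step 8: x = 2*(-69) + (-1)*(-43) + (-5) = -100 — checks out.
Step 9: x = 2*(-100) + (-1)*(-69) + (-5) = -136 — exactly as logged.
Step 10: x = 2*(-136) + (-1)*(-100) + (-5) = -177 — confirmed correct.
All steps check out; nothing to correct.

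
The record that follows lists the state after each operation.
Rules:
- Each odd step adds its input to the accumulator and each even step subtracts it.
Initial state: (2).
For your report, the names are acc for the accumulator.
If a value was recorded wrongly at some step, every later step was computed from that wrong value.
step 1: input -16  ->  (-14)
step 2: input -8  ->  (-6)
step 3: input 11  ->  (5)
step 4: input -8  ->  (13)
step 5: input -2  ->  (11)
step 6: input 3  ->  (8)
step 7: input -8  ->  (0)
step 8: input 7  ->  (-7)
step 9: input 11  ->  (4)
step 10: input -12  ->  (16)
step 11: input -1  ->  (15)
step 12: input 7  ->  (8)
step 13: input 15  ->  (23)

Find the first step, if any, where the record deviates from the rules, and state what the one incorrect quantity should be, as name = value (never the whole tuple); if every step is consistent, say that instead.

1. acc = 2 + -16 = -14 (checks out)
2. acc = -14 - -8 = -6 (matches)
3. acc = -6 + 11 = 5 (consistent with the record)
4. acc = 5 - -8 = 13 (exactly as logged)
5. acc = 13 + -2 = 11 (confirmed correct)
6. acc = 11 - 3 = 8 (consistent with the record)
7. acc = 8 + -8 = 0 (agrees with the record)
8. acc = 0 - 7 = -7 (same as recorded)
9. acc = -7 + 11 = 4 (no discrepancy)
10. acc = 4 - -12 = 16 (in agreement)
11. acc = 16 + -1 = 15 (no discrepancy)
12. acc = 15 - 7 = 8 (exactly as logged)
13. acc = 8 + 15 = 23 (agrees with the record)
Every step is consistent.

no error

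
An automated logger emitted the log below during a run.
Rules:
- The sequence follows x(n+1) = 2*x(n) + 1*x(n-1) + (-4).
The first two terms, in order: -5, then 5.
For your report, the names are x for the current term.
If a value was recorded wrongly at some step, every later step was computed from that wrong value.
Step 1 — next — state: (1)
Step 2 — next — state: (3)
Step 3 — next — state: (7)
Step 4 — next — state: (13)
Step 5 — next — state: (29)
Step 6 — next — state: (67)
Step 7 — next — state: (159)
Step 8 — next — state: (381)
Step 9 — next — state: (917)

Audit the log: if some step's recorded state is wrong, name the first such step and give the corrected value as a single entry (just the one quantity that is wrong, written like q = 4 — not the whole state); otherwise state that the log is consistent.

1. x = 2*(5) + (1)*(-5) + (-4) = 1 (verified)
2. x = 2*(1) + (1)*(5) + (-4) = 3 (verified)
3. x = 2*(3) + (1)*(1) + (-4) = 3 (the log has a different value)
Step 3 is the first one off; corrected, x = 3.

step 3, x = 3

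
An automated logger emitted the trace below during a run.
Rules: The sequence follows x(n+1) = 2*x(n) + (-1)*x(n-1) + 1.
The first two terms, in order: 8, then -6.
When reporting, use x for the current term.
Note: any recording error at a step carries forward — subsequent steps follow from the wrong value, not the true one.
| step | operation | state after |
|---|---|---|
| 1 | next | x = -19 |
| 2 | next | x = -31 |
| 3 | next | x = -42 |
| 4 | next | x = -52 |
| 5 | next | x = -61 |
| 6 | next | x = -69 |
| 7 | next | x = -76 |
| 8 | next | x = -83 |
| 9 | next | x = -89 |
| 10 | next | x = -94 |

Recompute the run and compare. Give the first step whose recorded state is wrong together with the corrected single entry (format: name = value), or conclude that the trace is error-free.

Step 1: x = 2*(-6) + (-1)*(8) + (1) = -19 — no discrepancy.
Step 2: x = 2*(-19) + (-1)*(-6) + (1) = -31 — verified.
Step 3: x = 2*(-31) + (-1)*(-19) + (1) = -42 — verified.
Step 4: x = 2*(-42) + (-1)*(-31) + (1) = -52 — same as recorded.
Step 5: x = 2*(-52) + (-1)*(-42) + (1) = -61 — confirmed correct.
Step 6: x = 2*(-61) + (-1)*(-52) + (1) = -69 — exactly as logged.
Step 7: x = 2*(-69) + (-1)*(-61) + (1) = -76 — in agreement.
Step 8: x = 2*(-76) + (-1)*(-69) + (1) = -82 — the trace disagrees here.
First deviation found at step 8; the corrected entry is x = -82.

step 8, x = -82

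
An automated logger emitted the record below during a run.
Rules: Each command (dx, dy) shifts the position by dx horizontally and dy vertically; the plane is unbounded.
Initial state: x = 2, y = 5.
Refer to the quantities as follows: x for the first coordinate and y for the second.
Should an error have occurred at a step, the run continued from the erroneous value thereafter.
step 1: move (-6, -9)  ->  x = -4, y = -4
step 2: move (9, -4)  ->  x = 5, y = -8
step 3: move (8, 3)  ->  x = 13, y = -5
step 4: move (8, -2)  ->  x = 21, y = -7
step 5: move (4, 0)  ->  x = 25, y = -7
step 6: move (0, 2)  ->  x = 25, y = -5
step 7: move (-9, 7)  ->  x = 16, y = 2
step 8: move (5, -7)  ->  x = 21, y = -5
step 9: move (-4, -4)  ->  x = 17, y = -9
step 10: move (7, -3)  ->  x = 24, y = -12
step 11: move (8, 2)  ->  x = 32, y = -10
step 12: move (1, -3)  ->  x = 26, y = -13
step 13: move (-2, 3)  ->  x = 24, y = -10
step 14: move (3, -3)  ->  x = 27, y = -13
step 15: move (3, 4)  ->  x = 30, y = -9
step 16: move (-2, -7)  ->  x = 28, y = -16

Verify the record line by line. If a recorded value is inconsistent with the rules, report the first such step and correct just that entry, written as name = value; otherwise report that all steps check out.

Recomputing the run from the initial state:
step 1: x = -4, y = -4
step 2: x = 5, y = -8
step 3: x = 13, y = -5
step 4: x = 21, y = -7
step 5: x = 25, y = -7
step 6: x = 25, y = -5
step 7: x = 16, y = 2
step 8: x = 21, y = -5
step 9: x = 17, y = -9
step 10: x = 24, y = -12
step 11: x = 32, y = -10
step 12: x = 33, y = -13
step 13: x = 31, y = -10
step 14: x = 34, y = -13
step 15: x = 37, y = -9
step 16: x = 35, y = -16
The first disagreement with the record is at step 12, where the value should be x = 33.

step 12, x = 33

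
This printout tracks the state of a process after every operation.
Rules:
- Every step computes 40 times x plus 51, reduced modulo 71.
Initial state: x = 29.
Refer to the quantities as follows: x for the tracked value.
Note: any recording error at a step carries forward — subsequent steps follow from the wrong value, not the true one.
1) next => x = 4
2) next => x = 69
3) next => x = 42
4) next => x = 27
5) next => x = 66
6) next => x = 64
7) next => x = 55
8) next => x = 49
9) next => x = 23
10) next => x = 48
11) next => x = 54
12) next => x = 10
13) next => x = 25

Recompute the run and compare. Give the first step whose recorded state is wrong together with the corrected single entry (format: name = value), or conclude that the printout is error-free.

step 8, x = 50

1. x = (40*29 + 51) mod 71 = 4 (confirmed correct)
2. x = (40*4 + 51) mod 71 = 69 (matches)
3. x = (40*69 + 51) mod 71 = 42 (checks out)
4. x = (40*42 + 51) mod 71 = 27 (consistent with the printout)
5. x = (40*27 + 51) mod 71 = 66 (same as recorded)
6. x = (40*66 + 51) mod 71 = 64 (no discrepancy)
7. x = (40*64 + 51) mod 71 = 55 (in agreement)
8. x = (40*55 + 51) mod 71 = 50 (the printout has a different value)
First deviation found at step 8; the corrected entry is x = 50.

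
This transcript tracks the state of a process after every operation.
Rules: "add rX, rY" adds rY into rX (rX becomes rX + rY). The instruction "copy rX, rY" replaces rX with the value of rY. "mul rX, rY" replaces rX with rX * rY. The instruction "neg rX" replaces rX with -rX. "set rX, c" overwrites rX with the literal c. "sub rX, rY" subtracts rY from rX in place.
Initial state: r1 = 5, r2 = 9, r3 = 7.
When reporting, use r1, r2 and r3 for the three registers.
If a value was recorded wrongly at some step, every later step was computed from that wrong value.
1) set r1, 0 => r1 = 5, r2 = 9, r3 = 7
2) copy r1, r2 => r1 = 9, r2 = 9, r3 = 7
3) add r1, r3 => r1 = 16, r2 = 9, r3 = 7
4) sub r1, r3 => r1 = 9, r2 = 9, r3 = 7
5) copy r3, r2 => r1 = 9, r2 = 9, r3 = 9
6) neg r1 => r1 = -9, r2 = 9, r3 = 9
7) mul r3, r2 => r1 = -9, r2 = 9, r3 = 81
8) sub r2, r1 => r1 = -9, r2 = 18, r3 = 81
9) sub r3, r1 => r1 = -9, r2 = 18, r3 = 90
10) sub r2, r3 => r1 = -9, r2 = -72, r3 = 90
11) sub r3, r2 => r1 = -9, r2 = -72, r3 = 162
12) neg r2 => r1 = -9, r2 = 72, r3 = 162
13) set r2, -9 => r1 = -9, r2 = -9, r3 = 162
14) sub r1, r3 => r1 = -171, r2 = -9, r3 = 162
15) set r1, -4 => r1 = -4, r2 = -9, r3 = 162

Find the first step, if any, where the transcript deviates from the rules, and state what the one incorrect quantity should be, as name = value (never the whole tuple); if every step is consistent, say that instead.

1. r1 = 0 (the entry is off here)
So the first discrepancy is step 1, where the right value is r1 = 0.

step 1, r1 = 0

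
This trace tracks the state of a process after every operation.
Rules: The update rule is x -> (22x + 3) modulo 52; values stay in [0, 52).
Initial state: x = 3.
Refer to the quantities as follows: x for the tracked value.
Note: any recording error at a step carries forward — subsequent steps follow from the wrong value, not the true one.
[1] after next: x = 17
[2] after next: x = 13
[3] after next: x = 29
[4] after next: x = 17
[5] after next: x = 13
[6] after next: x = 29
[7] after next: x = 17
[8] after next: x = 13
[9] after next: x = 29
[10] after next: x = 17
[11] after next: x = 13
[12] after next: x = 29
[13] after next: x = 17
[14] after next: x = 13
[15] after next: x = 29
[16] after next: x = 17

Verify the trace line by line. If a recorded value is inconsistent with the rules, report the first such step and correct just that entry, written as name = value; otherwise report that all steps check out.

1. x = (22*3 + 3) mod 52 = 17 (no discrepancy)
2. x = (22*17 + 3) mod 52 = 13 (in agreement)
3. x = (22*13 + 3) mod 52 = 29 (same as recorded)
4. x = (22*29 + 3) mod 52 = 17 (consistent with the trace)
5. x = (22*17 + 3) mod 52 = 13 (consistent with the trace)
6. x = (22*13 + 3) mod 52 = 29 (same as recorded)
7. x = (22*29 + 3) mod 52 = 17 (matches)
8. x = (22*17 + 3) mod 52 = 13 (verified)
9. x = (22*13 + 3) mod 52 = 29 (same as recorded)
10. x = (22*29 + 3) mod 52 = 17 (confirmed correct)
11. x = (22*17 + 3) mod 52 = 13 (exactly as logged)
12. x = (22*13 + 3) mod 52 = 29 (exactly as logged)
13. x = (22*29 + 3) mod 52 = 17 (verified)
14. x = (22*17 + 3) mod 52 = 13 (exactly as logged)
15. x = (22*13 + 3) mod 52 = 29 (checks out)
16. x = (22*29 + 3) mod 52 = 17 (in agreement)
The recomputation confirms every line.

no error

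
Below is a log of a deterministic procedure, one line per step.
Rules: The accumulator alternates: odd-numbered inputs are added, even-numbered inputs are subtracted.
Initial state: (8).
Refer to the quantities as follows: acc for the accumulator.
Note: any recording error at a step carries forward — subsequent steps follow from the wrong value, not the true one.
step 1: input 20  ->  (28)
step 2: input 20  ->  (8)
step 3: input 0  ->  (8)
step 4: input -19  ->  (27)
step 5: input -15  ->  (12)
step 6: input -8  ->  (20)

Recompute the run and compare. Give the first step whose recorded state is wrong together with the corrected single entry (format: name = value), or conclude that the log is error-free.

1. acc = 8 + 20 = 28 (matches)
2. acc = 28 - 20 = 8 (exactly as logged)
3. acc = 8 + 0 = 8 (matches)
4. acc = 8 - -19 = 27 (consistent with the log)
5. acc = 27 + -15 = 12 (no discrepancy)
6. acc = 12 - -8 = 20 (exactly as logged)
Each recorded entry agrees with the recomputation.

no error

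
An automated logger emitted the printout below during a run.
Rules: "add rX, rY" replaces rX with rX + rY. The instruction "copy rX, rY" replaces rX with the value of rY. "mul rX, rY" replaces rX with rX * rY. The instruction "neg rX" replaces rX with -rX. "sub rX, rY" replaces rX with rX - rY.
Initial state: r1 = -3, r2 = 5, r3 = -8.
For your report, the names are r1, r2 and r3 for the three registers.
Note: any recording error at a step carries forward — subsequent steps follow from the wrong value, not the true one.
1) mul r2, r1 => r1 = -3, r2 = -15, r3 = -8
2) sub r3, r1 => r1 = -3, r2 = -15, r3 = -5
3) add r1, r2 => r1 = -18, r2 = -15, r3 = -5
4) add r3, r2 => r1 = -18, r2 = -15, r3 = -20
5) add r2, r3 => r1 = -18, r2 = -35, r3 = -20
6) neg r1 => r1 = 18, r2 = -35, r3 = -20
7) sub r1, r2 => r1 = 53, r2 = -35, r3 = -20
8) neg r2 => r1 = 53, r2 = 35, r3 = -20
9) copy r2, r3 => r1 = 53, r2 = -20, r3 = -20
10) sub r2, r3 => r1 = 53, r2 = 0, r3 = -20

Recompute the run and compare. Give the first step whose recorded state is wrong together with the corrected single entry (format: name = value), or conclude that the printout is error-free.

no error

Recomputing the run from the initial state:
step 1: r1 = -3, r2 = -15, r3 = -8
step 2: r1 = -3, r2 = -15, r3 = -5
step 3: r1 = -18, r2 = -15, r3 = -5
step 4: r1 = -18, r2 = -15, r3 = -20
step 5: r1 = -18, r2 = -35, r3 = -20
step 6: r1 = 18, r2 = -35, r3 = -20
step 7: r1 = 53, r2 = -35, r3 = -20
step 8: r1 = 53, r2 = 35, r3 = -20
step 9: r1 = 53, r2 = -20, r3 = -20
step 10: r1 = 53, r2 = 0, r3 = -20
This matches the printout at every step.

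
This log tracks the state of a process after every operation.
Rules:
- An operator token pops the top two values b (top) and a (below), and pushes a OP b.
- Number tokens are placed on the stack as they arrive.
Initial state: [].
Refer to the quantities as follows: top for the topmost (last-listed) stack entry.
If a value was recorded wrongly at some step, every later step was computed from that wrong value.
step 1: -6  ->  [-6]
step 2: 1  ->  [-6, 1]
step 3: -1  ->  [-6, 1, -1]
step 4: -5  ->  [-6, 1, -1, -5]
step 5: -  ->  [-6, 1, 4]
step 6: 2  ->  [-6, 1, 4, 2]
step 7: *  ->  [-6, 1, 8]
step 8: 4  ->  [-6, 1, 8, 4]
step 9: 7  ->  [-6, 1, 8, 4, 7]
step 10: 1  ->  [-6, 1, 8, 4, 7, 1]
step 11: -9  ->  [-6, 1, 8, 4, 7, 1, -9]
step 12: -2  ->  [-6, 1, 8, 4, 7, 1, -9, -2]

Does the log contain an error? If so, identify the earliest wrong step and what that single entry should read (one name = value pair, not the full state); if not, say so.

step 1: push -6: top = -6 -> in agreement
step 2: push 1: top = 1 -> agrees with the log
step 3: push -1: top = -1 -> verified
step 4: push -5: top = -5 -> verified
step 5: -1 - -5 = 4 -> consistent with the log
step 6: push 2: top = 2 -> exactly as logged
step 7: 4 * 2 = 8 -> same as recorded
step 8: push 4: top = 4 -> same as recorded
step 9: push 7: top = 7 -> same as recorded
step 10: push 1: top = 1 -> same as recorded
step 11: push -9: top = -9 -> checks out
step 12: push -2: top = -2 -> consistent with the log
Every step is consistent.

no error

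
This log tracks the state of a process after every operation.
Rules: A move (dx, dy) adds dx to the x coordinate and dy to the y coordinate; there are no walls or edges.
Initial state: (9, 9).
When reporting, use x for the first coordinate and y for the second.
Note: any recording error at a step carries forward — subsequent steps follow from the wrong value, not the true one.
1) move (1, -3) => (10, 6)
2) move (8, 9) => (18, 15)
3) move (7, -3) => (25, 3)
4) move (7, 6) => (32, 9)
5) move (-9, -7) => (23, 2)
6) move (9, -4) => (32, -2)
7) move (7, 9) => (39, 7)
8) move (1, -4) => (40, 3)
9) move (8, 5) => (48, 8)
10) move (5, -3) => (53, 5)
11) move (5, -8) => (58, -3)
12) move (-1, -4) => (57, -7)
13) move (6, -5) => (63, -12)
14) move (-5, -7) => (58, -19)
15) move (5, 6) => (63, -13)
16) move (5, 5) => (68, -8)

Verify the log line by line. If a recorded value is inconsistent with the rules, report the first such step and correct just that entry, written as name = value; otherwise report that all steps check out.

step 3, y = 12

step 1: x = 9 + (1) = 10, y = 9 + (-3) = 6 -> checks out
step 2: x = 10 + (8) = 18, y = 6 + (9) = 15 -> matches
step 3: x = 18 + (7) = 25, y = 15 + (-3) = 12 -> the log disagrees here
Step 3 is the first one off; corrected, y = 12.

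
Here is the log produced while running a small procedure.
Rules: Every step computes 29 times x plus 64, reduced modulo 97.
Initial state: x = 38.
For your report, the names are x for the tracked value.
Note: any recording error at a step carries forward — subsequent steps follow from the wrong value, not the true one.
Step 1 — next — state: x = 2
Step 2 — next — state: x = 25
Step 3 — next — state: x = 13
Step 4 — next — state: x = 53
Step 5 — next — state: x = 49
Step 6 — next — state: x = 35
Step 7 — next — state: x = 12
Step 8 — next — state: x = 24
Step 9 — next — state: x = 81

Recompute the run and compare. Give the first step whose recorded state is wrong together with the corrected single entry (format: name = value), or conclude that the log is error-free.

step 1: x = (29*38 + 64) mod 97 = 2 -> checks out
step 2: x = (29*2 + 64) mod 97 = 25 -> matches
step 3: x = (29*25 + 64) mod 97 = 13 -> no discrepancy
step 4: x = (29*13 + 64) mod 97 = 53 -> same as recorded
step 5: x = (29*53 + 64) mod 97 = 49 -> checks out
step 6: x = (29*49 + 64) mod 97 = 30 -> the recorded entry deviates here
First deviation found at step 6; the corrected entry is x = 30.

step 6, x = 30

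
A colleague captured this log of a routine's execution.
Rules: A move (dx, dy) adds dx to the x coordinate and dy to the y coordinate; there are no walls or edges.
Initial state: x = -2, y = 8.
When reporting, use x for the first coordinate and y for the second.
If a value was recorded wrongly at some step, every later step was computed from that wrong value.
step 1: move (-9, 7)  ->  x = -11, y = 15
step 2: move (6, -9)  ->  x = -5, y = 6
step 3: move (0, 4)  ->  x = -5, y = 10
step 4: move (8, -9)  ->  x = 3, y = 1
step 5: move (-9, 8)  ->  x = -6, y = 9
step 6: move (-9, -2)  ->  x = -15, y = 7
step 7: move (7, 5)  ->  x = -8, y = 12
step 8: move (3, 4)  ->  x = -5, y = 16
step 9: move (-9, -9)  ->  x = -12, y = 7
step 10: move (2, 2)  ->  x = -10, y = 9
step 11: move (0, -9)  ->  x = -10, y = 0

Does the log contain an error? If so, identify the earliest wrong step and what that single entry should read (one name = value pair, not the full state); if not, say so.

step 9, x = -14

step 1: x = -2 + (-9) = -11, y = 8 + (7) = 15 -> verified
step 2: x = -11 + (6) = -5, y = 15 + (-9) = 6 -> in agreement
step 3: x = -5 + (0) = -5, y = 6 + (4) = 10 -> in agreement
step 4: x = -5 + (8) = 3, y = 10 + (-9) = 1 -> no discrepancy
step 5: x = 3 + (-9) = -6, y = 1 + (8) = 9 -> exactly as logged
step 6: x = -6 + (-9) = -15, y = 9 + (-2) = 7 -> verified
step 7: x = -15 + (7) = -8, y = 7 + (5) = 12 -> checks out
step 8: x = -8 + (3) = -5, y = 12 + (4) = 16 -> same as recorded
step 9: x = -5 + (-9) = -14, y = 16 + (-9) = 7 -> this is not what the log shows
First incorrect step: 9; the correct value is x = -14.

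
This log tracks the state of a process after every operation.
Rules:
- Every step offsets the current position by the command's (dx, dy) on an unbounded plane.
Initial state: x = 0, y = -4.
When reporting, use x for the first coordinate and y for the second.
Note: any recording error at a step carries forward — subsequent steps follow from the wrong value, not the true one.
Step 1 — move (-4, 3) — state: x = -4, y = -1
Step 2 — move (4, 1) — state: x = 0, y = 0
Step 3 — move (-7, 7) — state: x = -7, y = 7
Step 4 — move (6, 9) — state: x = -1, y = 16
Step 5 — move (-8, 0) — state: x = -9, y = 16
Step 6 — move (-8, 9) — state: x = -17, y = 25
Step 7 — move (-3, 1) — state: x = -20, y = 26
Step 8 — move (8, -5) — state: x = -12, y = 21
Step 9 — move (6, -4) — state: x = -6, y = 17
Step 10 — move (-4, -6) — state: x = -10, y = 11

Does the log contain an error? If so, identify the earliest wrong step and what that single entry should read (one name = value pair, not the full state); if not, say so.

no error

Recomputing the run from the initial state:
step 1: x = -4, y = -1
step 2: x = 0, y = 0
step 3: x = -7, y = 7
step 4: x = -1, y = 16
step 5: x = -9, y = 16
step 6: x = -17, y = 25
step 7: x = -20, y = 26
step 8: x = -12, y = 21
step 9: x = -6, y = 17
step 10: x = -10, y = 11
This matches the log at every step.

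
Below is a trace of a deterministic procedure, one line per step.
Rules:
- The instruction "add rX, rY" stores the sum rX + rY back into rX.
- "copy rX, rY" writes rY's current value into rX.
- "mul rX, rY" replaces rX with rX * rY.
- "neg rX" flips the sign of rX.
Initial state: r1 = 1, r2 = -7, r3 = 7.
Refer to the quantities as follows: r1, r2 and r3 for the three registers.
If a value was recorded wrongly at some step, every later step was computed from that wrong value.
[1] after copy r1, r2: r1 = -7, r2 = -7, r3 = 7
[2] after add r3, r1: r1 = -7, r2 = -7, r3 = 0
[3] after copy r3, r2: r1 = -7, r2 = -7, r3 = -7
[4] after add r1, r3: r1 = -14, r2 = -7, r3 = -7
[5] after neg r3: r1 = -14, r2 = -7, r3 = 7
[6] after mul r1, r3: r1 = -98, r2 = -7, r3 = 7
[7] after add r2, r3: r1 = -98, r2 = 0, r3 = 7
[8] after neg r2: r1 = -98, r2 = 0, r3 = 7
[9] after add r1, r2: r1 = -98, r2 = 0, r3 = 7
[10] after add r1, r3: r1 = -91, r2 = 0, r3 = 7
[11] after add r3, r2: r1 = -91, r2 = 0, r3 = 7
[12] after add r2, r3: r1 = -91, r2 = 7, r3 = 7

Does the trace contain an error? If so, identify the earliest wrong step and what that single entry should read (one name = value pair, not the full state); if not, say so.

Recomputing the run from the initial state:
step 1: r1 = -7, r2 = -7, r3 = 7
step 2: r1 = -7, r2 = -7, r3 = 0
step 3: r1 = -7, r2 = -7, r3 = -7
step 4: r1 = -14, r2 = -7, r3 = -7
step 5: r1 = -14, r2 = -7, r3 = 7
step 6: r1 = -98, r2 = -7, r3 = 7
step 7: r1 = -98, r2 = 0, r3 = 7
step 8: r1 = -98, r2 = 0, r3 = 7
step 9: r1 = -98, r2 = 0, r3 = 7
step 10: r1 = -91, r2 = 0, r3 = 7
step 11: r1 = -91, r2 = 0, r3 = 7
step 12: r1 = -91, r2 = 7, r3 = 7
This matches the trace at every step.

no error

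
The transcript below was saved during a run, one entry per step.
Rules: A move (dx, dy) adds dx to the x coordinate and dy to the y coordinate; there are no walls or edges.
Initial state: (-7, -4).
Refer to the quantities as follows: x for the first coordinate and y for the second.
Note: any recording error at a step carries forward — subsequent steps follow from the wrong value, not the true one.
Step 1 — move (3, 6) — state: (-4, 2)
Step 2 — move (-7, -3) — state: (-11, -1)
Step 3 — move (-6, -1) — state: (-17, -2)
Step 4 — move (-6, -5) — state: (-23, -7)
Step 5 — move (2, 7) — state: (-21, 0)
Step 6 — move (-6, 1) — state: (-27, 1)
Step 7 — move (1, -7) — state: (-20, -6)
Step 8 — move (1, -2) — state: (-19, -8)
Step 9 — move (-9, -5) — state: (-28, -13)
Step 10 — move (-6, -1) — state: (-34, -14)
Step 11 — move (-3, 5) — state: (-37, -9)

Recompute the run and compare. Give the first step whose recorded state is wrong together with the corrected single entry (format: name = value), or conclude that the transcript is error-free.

step 7, x = -26

Step 1: x = -7 + (3) = -4, y = -4 + (6) = 2 — same as recorded.
Step 2: x = -4 + (-7) = -11, y = 2 + (-3) = -1 — checks out.
Step 3: x = -11 + (-6) = -17, y = -1 + (-1) = -2 — no discrepancy.
Step 4: x = -17 + (-6) = -23, y = -2 + (-5) = -7 — same as recorded.
Step 5: x = -23 + (2) = -21, y = -7 + (7) = 0 — agrees with the transcript.
Step 6: x = -21 + (-6) = -27, y = 0 + (1) = 1 — verified.
Step 7: x = -27 + (1) = -26, y = 1 + (-7) = -6 — the entry is off here.
Step 7 is the first one off; corrected, x = -26.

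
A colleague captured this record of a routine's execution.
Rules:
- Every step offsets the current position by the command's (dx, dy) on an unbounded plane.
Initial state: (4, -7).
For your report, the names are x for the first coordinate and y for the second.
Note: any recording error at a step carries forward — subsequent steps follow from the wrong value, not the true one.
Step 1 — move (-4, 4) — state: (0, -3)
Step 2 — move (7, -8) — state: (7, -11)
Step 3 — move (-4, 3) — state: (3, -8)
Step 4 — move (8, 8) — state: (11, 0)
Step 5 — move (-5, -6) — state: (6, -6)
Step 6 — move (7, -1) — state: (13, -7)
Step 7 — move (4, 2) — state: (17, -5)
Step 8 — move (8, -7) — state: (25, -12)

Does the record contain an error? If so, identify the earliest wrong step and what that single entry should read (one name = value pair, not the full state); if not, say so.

no error

1. x = 4 + (-4) = 0, y = -7 + (4) = -3 (checks out)
2. x = 0 + (7) = 7, y = -3 + (-8) = -11 (same as recorded)
3. x = 7 + (-4) = 3, y = -11 + (3) = -8 (verified)
4. x = 3 + (8) = 11, y = -8 + (8) = 0 (consistent with the record)
5. x = 11 + (-5) = 6, y = 0 + (-6) = -6 (no discrepancy)
6. x = 6 + (7) = 13, y = -6 + (-1) = -7 (checks out)
7. x = 13 + (4) = 17, y = -7 + (2) = -5 (consistent with the record)
8. x = 17 + (8) = 25, y = -5 + (-7) = -12 (no discrepancy)
All steps check out; nothing to correct.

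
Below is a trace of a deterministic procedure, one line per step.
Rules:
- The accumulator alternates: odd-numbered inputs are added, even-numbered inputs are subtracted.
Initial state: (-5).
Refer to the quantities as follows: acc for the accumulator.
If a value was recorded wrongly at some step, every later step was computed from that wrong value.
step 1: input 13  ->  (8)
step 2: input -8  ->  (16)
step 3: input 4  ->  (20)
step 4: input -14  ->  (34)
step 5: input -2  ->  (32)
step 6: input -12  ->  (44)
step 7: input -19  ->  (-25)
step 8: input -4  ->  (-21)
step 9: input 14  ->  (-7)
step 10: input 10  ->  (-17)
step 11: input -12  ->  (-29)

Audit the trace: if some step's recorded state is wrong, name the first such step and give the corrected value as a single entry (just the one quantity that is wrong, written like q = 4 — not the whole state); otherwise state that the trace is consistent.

step 7, acc = 25

1. acc = -5 + 13 = 8 (confirmed correct)
2. acc = 8 - -8 = 16 (matches)
3. acc = 16 + 4 = 20 (matches)
4. acc = 20 - -14 = 34 (agrees with the trace)
5. acc = 34 + -2 = 32 (checks out)
6. acc = 32 - -12 = 44 (consistent with the trace)
7. acc = 44 + -19 = 25 (the entry is off here)
Conclusion: step 7 carries the first error; the entry should be acc = 25.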